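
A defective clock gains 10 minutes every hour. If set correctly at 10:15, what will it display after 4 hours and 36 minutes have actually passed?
For every 60 true minutes, the faulty clock advances 60 + 10 = 70 minutes.
True elapsed: 4 hours and 36 minutes = 276 minutes.
Faulty clock advances: 276 x 70/60 = 322 minutes (drift: 46 minutes ahead).
Shown time: 10:15 + 322 minutes = 3:37.

Final answer: 3:37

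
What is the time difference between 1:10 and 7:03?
From 1:10 to 7:03:
(7 x 60 + 3) - (1 x 60 + 10) = 423 - 70 = 353 minutes
= 5 hours and 53 minutes

Final answer: 5 hours and 53 minutes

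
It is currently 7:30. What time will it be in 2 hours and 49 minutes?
Starting time: 7:30
Adding 49 minutes to 30 minutes: 30 + 49 = 79 minutes = 1 hour and 19 minutes
Adding 2 hours: 7 + 2 + 1 (carry) = 10
Final time: 10:19

Final answer: 10:19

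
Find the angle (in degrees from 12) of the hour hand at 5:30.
The hour hand moves 30 degrees per hour and 0.5 degrees per minute.
At 5:30: (5) x 30 + 30 x 0.5 = 150 + 15 = 165 degrees

Final answer: 165 degrees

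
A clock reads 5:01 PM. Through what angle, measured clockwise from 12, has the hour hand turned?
The hour hand moves 30 degrees per hour and 0.5 degrees per minute.
At 5:01: (5) x 30 + 1 x 0.5 = 150 + 0.5 = 150.5 degrees

Final answer: 150.5 degrees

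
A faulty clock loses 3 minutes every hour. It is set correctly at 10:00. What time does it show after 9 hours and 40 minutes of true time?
For every 60 true minutes, the faulty clock advances 60 - 3 = 57 minutes.
True elapsed: 9 hours and 40 minutes = 580 minutes.
Faulty clock advances: 580 x 57/60 = 551 minutes (drift: 29 minutes behind).
Shown time: 10:00 + 551 minutes = 7:11.

Final answer: 7:11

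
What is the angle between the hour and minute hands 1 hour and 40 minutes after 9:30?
First find the time 1 hour and 40 minutes after 9:30.
Total minutes: 9 x 60 + 30 + 1 x 60 + 40 = 670.
670 mod 720 = 670 minutes = 11:10.
Now compute the angle at 11:10:
Hour hand: 11 x 30 + 10 x 0.5 = 335 degrees
Minute hand: 10 x 6 = 60 degrees
Difference: |335 - 60| = 275 degrees
Smaller angle: 360 - 275 = 85 degrees

Final answer: 85 degrees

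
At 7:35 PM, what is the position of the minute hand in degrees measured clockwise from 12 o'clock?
The minute hand moves 6 degrees per minute.
At 7:35: 35 x 6 = 210 degrees

Final answer: 210 degrees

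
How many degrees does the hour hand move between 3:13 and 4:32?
The hour hand moves 0.5 degrees per minute.
Time elapsed: 4:32 - 3:13 = 79 minutes
Angular displacement: 79 x 0.5 = 39.5 degrees

Final answer: 39.5 degrees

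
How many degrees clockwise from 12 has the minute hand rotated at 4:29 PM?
The minute hand moves 6 degrees per minute.
At 4:29: 29 x 6 = 174 degrees

Final answer: 174 degrees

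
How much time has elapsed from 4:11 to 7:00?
From 4:11 to 7:00:
(7 x 60 + 0) - (4 x 60 + 11) = 420 - 251 = 169 minutes
= 2 hours and 49 minutes

Final answer: 2 hours and 49 minutes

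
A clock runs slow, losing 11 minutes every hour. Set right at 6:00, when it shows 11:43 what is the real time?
For every 60 true minutes, the faulty clock advances 49 minutes, so 1 faulty-clock minute corresponds to 60/49 true minutes.
From 6:00 to 11:43 on the faulty dial is 343 minutes.
True elapsed: 343 x 60/49 = 420 minutes = 7 hours.
True time: 6:00 + 7 hours = 1:00.

Final answer: 1:00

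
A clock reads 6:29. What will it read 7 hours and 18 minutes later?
Starting time: 6:29
Adding 18 minutes to 29 minutes: 29 + 18 = 47 minutes
Adding 7 hours: 6 + 7 = 13 - 12 = 1
Final time: 1:47

Final answer: 1:47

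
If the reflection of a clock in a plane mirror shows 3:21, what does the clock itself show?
Reflection across the vertical (12-6) axis maps a hand at angle A degrees to (360 - A) degrees, which sends a reading of T minutes past 12:00 to (720 - T) minutes past 12:00.
Mirror reads 3:21 = 201 minutes past 12:00.
Actual time: (720 - 201) mod 720 = 519 minutes = 8:39.

Final answer: 8:39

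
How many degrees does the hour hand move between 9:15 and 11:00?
The hour hand moves 0.5 degrees per minute.
Time elapsed: 11:00 - 9:15 = 105 minutes
Angular displacement: 105 x 0.5 = 52.5 degrees

Final answer: 52.5 degrees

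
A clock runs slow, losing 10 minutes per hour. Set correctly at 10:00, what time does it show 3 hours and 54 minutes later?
For every 60 true minutes, the faulty clock advances 60 - 10 = 50 minutes.
True elapsed: 3 hours and 54 minutes = 234 minutes.
Faulty clock advances: 234 x 50/60 = 195 minutes (drift: 39 minutes behind).
Shown time: 10:00 + 195 minutes = 1:15.

Final answer: 1:15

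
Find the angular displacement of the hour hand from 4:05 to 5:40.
The hour hand moves 0.5 degrees per minute.
Time elapsed: 5:40 - 4:05 = 95 minutes
Angular displacement: 95 x 0.5 = 47.5 degrees

Final answer: 47.5 degrees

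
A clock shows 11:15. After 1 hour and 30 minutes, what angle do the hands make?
First find the time 1 hour and 30 minutes after 11:15.
Total minutes: 11 x 60 + 15 + 1 x 60 + 30 = 765.
765 mod 720 = 45 minutes = 12:45.
Now compute the angle at 12:45:
Hour hand: 0 x 30 + 45 x 0.5 = 22.5 degrees
Minute hand: 45 x 6 = 270 degrees
Difference: |22.5 - 270| = 247.5 degrees
Smaller angle: 360 - 247.5 = 112.5 degrees

Final answer: 112.5 degrees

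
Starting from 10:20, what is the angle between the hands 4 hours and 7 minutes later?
First find the time 4 hours and 7 minutes after 10:20.
Total minutes: 10 x 60 + 20 + 4 x 60 + 7 = 867.
867 mod 720 = 147 minutes = 2:27.
Now compute the angle at 2:27:
Hour hand: 2 x 30 + 27 x 0.5 = 73.5 degrees
Minute hand: 27 x 6 = 162 degrees
Difference: |73.5 - 162| = 88.5 degrees
The angle is 88.5 degrees

Final answer: 88.5 degrees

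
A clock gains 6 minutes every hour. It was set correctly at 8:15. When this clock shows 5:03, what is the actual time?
For every 60 true minutes, the faulty clock advances 66 minutes, so 1 faulty-clock minute corresponds to 60/66 true minutes.
From 8:15 to 5:03 on the faulty dial is 528 minutes.
True elapsed: 528 x 60/66 = 480 minutes = 8 hours.
True time: 8:15 + 8 hours = 4:15.

Final answer: 4:15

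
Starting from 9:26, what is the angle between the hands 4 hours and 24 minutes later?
First find the time 4 hours and 24 minutes after 9:26.
Total minutes: 9 x 60 + 26 + 4 x 60 + 24 = 830.
830 mod 720 = 110 minutes = 1:50.
Now compute the angle at 1:50:
Hour hand: 1 x 30 + 50 x 0.5 = 55 degrees
Minute hand: 50 x 6 = 300 degrees
Difference: |55 - 300| = 245 degrees
Smaller angle: 360 - 245 = 115 degrees

Final answer: 115 degrees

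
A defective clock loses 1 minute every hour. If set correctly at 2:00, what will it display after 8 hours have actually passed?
For every 60 true minutes, the faulty clock advances 60 - 1 = 59 minutes.
True elapsed: 8 hours = 480 minutes.
Faulty clock advances: 480 x 59/60 = 472 minutes (drift: 8 minutes behind).
Shown time: 2:00 + 472 minutes = 9:52.

Final answer: 9:52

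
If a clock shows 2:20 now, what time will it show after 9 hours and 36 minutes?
Starting time: 2:20
Adding 36 minutes to 20 minutes: 20 + 36 = 56 minutes
Adding 9 hours: 2 + 9 = 11
Final time: 11:56

Final answer: 11:56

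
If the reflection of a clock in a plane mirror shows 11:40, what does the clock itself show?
Reflection across the vertical (12-6) axis maps a hand at angle A degrees to (360 - A) degrees, which sends a reading of T minutes past 12:00 to (720 - T) minutes past 12:00.
Mirror reads 11:40 = 700 minutes past 12:00.
Actual time: (720 - 700) mod 720 = 20 minutes = 12:20.

Final answer: 12:20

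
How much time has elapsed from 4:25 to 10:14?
From 4:25 to 10:14:
(10 x 60 + 14) - (4 x 60 + 25) = 614 - 265 = 349 minutes
= 5 hours and 49 minutes

Final answer: 5 hours and 49 minutes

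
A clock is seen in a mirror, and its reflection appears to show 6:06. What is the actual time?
Reflection across the vertical (12-6) axis maps a hand at angle A degrees to (360 - A) degrees, which sends a reading of T minutes past 12:00 to (720 - T) minutes past 12:00.
Mirror reads 6:06 = 366 minutes past 12:00.
Actual time: (720 - 366) mod 720 = 354 minutes = 5:54.

Final answer: 5:54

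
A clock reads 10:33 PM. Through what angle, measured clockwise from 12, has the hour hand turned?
The hour hand moves 30 degrees per hour and 0.5 degrees per minute.
At 10:33: (10) x 30 + 33 x 0.5 = 300 + 16.5 = 316.5 degrees

Final answer: 316.5 degrees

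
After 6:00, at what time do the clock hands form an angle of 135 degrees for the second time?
At t minutes past 6:00, the hour hand is at 30 x 6 + 0.5t degrees and the minute hand is at 6t degrees.
The smaller angle between them is 135 degrees when |30H - 5.5t| = 135 or |30H - 5.5t| = 225.
With H = 6, solve 30 x 6 - 5.5t = +/- target for each target:
  t = (30 x 6 - 135) / 5.5 = 8.18
  t = (30 x 6 + 135) / 5.5 = 57.27
  t = (30 x 6 - 225) / 5.5 = -8.18 (outside (0, 60))
  t = (30 x 6 + 225) / 5.5 = 73.64 (outside (0, 60))
Valid solutions in (0, 60): {8.18, 57.27} minutes.
The second occurrence is t = 57.27 minutes.
The hands form a 135-degree angle at 57.27 minutes past 6:00.

Final answer: 57.27 minutes past 6:00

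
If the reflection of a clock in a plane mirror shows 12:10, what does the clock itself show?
Reflection across the vertical (12-6) axis maps a hand at angle A degrees to (360 - A) degrees, which sends a reading of T minutes past 12:00 to (720 - T) minutes past 12:00.
Mirror reads 12:10 = 10 minutes past 12:00.
Actual time: (720 - 10) mod 720 = 710 minutes = 11:50.

Final answer: 11:50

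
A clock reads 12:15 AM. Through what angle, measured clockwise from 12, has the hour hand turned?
The hour hand moves 30 degrees per hour and 0.5 degrees per minute.
At 12:15: (0) x 30 + 15 x 0.5 = 0 + 7.5 = 7.5 degrees

Final answer: 7.5 degrees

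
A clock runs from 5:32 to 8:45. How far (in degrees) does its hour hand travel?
The hour hand moves 0.5 degrees per minute.
Time elapsed: 8:45 - 5:32 = 193 minutes
Angular displacement: 193 x 0.5 = 96.5 degrees

Final answer: 96.5 degrees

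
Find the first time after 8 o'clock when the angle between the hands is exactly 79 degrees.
At t minutes past 8:00, the hour hand is at 30 x 8 + 0.5t degrees and the minute hand is at 6t degrees.
The smaller angle between them is 79 degrees when |30H - 5.5t| = 79 or |30H - 5.5t| = 281.
With H = 8, solve 30 x 8 - 5.5t = +/- target for each target:
  t = (30 x 8 - 79) / 5.5 = 29.27
  t = (30 x 8 + 79) / 5.5 = 58
  t = (30 x 8 - 281) / 5.5 = -7.45 (outside (0, 60))
  t = (30 x 8 + 281) / 5.5 = 94.73 (outside (0, 60))
Valid solutions in (0, 60): {29.27, 58} minutes.
The first occurrence is t = 29.27 minutes.
The hands form a 79-degree angle at 29.27 minutes past 8:00.

Final answer: 29.27 minutes past 8:00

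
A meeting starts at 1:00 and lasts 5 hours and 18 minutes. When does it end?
Starting time: 1:00
Adding 18 minutes to 0 minutes: 0 + 18 = 18 minutes
Adding 5 hours: 1 + 5 = 6
Final time: 6:18

Final answer: 6:18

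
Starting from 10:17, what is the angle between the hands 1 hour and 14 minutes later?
First find the time 1 hour and 14 minutes after 10:17.
Total minutes: 10 x 60 + 17 + 1 x 60 + 14 = 691.
691 mod 720 = 691 minutes = 11:31.
Now compute the angle at 11:31:
Hour hand: 11 x 30 + 31 x 0.5 = 345.5 degrees
Minute hand: 31 x 6 = 186 degrees
Difference: |345.5 - 186| = 159.5 degrees
The angle is 159.5 degrees

Final answer: 159.5 degrees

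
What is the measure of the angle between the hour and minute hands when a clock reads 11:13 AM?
Hour hand position: 11 x 30 + 13 x 0.5 = 336.5 degrees
Minute hand position: 13 x 6 = 78 degrees
Difference: |336.5 - 78| = 258.5 degrees
Since 258.5 > 180, the smaller angle is 360 - 258.5 = 101.5 degrees

Final answer: 101.5 degrees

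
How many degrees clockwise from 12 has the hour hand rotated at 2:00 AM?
The hour hand moves 30 degrees per hour and 0.5 degrees per minute.
At 2:00: (2) x 30 + 0 x 0.5 = 60 + 0 = 60 degrees

Final answer: 60 degrees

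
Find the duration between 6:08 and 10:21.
From 6:08 to 10:21:
(10 x 60 + 21) - (6 x 60 + 8) = 621 - 368 = 253 minutes
= 4 hours and 13 minutes

Final answer: 4 hours and 13 minutes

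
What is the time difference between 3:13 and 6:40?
From 3:13 to 6:40:
(6 x 60 + 40) - (3 x 60 + 13) = 400 - 193 = 207 minutes
= 3 hours and 27 minutes

Final answer: 3 hours and 27 minutes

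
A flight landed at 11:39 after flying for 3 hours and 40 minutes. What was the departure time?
Starting time: 11:39 = 699 total minutes past 12:00
Subtracting: 3 hours and 40 minutes = 220 minutes
699 - 220 = 479 minutes
= 7 hours and 59 minutes past 12:00 = 7:59

Final answer: 7:59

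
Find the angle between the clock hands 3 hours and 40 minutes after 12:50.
First find the time 3 hours and 40 minutes after 12:50.
Total minutes: 12 x 60 + 50 + 3 x 60 + 40 = 990.
990 mod 720 = 270 minutes = 4:30.
Now compute the angle at 4:30:
Hour hand: 4 x 30 + 30 x 0.5 = 135 degrees
Minute hand: 30 x 6 = 180 degrees
Difference: |135 - 180| = 45 degrees
The angle is 45 degrees

Final answer: 45 degrees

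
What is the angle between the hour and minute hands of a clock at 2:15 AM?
Hour hand position: 2 x 30 + 15 x 0.5 = 67.5 degrees
Minute hand position: 15 x 6 = 90 degrees
Difference: |67.5 - 90| = 22.5 degrees
The angle between the hands is 22.5 degrees

Final answer: 22.5 degrees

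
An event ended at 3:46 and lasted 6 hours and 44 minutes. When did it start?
Starting time: 3:46 = 226 total minutes past 12:00
Subtracting: 6 hours and 44 minutes = 404 minutes
226 - 404 = -178 (negative, add 12 hours = 720) = 542 minutes
= 9 hours and 2 minutes past 12:00 = 9:02

Final answer: 9:02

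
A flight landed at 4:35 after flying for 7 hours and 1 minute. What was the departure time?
Starting time: 4:35 = 275 total minutes past 12:00
Subtracting: 7 hours and 1 minute = 421 minutes
275 - 421 = -146 (negative, add 12 hours = 720) = 574 minutes
= 9 hours and 34 minutes past 12:00 = 9:34

Final answer: 9:34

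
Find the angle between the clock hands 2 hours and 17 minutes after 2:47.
First find the time 2 hours and 17 minutes after 2:47.
Total minutes: 2 x 60 + 47 + 2 x 60 + 17 = 304.
304 mod 720 = 304 minutes = 5:04.
Now compute the angle at 5:04:
Hour hand: 5 x 30 + 4 x 0.5 = 152 degrees
Minute hand: 4 x 6 = 24 degrees
Difference: |152 - 24| = 128 degrees
The angle is 128 degrees

Final answer: 128 degrees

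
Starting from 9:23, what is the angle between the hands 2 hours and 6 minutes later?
First find the time 2 hours and 6 minutes after 9:23.
Total minutes: 9 x 60 + 23 + 2 x 60 + 6 = 689.
689 mod 720 = 689 minutes = 11:29.
Now compute the angle at 11:29:
Hour hand: 11 x 30 + 29 x 0.5 = 344.5 degrees
Minute hand: 29 x 6 = 174 degrees
Difference: |344.5 - 174| = 170.5 degrees
The angle is 170.5 degrees

Final answer: 170.5 degrees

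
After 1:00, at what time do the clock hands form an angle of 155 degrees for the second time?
At t minutes past 1:00, the hour hand is at 30 x 1 + 0.5t degrees and the minute hand is at 6t degrees.
The smaller angle between them is 155 degrees when |30H - 5.5t| = 155 or |30H - 5.5t| = 205.
With H = 1, solve 30 x 1 - 5.5t = +/- target for each target:
  t = (30 x 1 - 155) / 5.5 = -22.73 (outside (0, 60))
  t = (30 x 1 + 155) / 5.5 = 33.64
  t = (30 x 1 - 205) / 5.5 = -31.82 (outside (0, 60))
  t = (30 x 1 + 205) / 5.5 = 42.73
Valid solutions in (0, 60): {33.64, 42.73} minutes.
The second occurrence is t = 42.73 minutes.
The hands form a 155-degree angle at 42.73 minutes past 1:00.

Final answer: 42.73 minutes past 1:00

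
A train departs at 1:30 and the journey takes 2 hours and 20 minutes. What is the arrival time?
Starting time: 1:30
Adding 20 minutes to 30 minutes: 30 + 20 = 50 minutes
Adding 2 hours: 1 + 2 = 3
Final time: 3:50

Final answer: 3:50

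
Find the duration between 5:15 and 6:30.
From 5:15 to 6:30:
(6 x 60 + 30) - (5 x 60 + 15) = 390 - 315 = 75 minutes
= 1 hour and 15 minutes

Final answer: 1 hour and 15 minutes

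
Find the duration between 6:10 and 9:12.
From 6:10 to 9:12:
(9 x 60 + 12) - (6 x 60 + 10) = 552 - 370 = 182 minutes
= 3 hours and 2 minutes

Final answer: 3 hours and 2 minutes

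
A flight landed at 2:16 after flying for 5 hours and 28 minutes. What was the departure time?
Starting time: 2:16 = 136 total minutes past 12:00
Subtracting: 5 hours and 28 minutes = 328 minutes
136 - 328 = -192 (negative, add 12 hours = 720) = 528 minutes
= 8 hours and 48 minutes past 12:00 = 8:48

Final answer: 8:48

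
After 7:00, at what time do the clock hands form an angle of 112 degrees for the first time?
At t minutes past 7:00, the hour hand is at 30 x 7 + 0.5t degrees and the minute hand is at 6t degrees.
The smaller angle between them is 112 degrees when |30H - 5.5t| = 112 or |30H - 5.5t| = 248.
With H = 7, solve 30 x 7 - 5.5t = +/- target for each target:
  t = (30 x 7 - 112) / 5.5 = 17.82
  t = (30 x 7 + 112) / 5.5 = 58.55
  t = (30 x 7 - 248) / 5.5 = -6.91 (outside (0, 60))
  t = (30 x 7 + 248) / 5.5 = 83.27 (outside (0, 60))
Valid solutions in (0, 60): {17.82, 58.55} minutes.
The first occurrence is t = 17.82 minutes.
The hands form a 112-degree angle at 17.82 minutes past 7:00.

Final answer: 17.82 minutes past 7:00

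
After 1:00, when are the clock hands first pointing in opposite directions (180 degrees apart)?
For hands to be 180 degrees apart: |30H - 5.5t| = 180
With H = 1: t = (30 x 1 + 180)/5.5 = 38.18 or t = (30 x 1 - 180)/5.5 = -27.27
First valid solution (0 < t < 60): t = 38.18 minutes
The hands are opposite at 38.18 minutes past 1:00.

Final answer: 38.18 minutes past 1:00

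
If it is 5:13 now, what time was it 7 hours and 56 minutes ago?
Starting time: 5:13 = 313 total minutes past 12:00
Subtracting: 7 hours and 56 minutes = 476 minutes
313 - 476 = -163 (negative, add 12 hours = 720) = 557 minutes
= 9 hours and 17 minutes past 12:00 = 9:17

Final answer: 9:17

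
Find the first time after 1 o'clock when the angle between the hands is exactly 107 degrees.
At t minutes past 1:00, the hour hand is at 30 x 1 + 0.5t degrees and the minute hand is at 6t degrees.
The smaller angle between them is 107 degrees when |30H - 5.5t| = 107 or |30H - 5.5t| = 253.
With H = 1, solve 30 x 1 - 5.5t = +/- target for each target:
  t = (30 x 1 - 107) / 5.5 = -14 (outside (0, 60))
  t = (30 x 1 + 107) / 5.5 = 24.91
  t = (30 x 1 - 253) / 5.5 = -40.55 (outside (0, 60))
  t = (30 x 1 + 253) / 5.5 = 51.45
Valid solutions in (0, 60): {24.91, 51.45} minutes.
The first occurrence is t = 24.91 minutes.
The hands form a 107-degree angle at 24.91 minutes past 1:00.

Final answer: 24.91 minutes past 1:00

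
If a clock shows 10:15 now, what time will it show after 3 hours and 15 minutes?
Starting time: 10:15
Adding 15 minutes to 15 minutes: 15 + 15 = 30 minutes
Adding 3 hours: 10 + 3 = 13 - 12 = 1
Final time: 1:30

Final answer: 1:30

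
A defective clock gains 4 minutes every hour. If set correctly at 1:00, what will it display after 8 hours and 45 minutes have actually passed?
For every 60 true minutes, the faulty clock advances 60 + 4 = 64 minutes.
True elapsed: 8 hours and 45 minutes = 525 minutes.
Faulty clock advances: 525 x 64/60 = 560 minutes (drift: 35 minutes ahead).
Shown time: 1:00 + 560 minutes = 10:20.

Final answer: 10:20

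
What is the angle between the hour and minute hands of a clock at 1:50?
Hour hand position: 1 x 30 + 50 x 0.5 = 55 degrees
Minute hand position: 50 x 6 = 300 degrees
Difference: |55 - 300| = 245 degrees
Since 245 > 180, the smaller angle is 360 - 245 = 115 degrees

Final answer: 115 degrees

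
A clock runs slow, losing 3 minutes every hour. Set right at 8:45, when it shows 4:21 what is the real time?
For every 60 true minutes, the faulty clock advances 57 minutes, so 1 faulty-clock minute corresponds to 60/57 true minutes.
From 8:45 to 4:21 on the faulty dial is 456 minutes.
True elapsed: 456 x 60/57 = 480 minutes = 8 hours.
True time: 8:45 + 8 hours = 4:45.

Final answer: 4:45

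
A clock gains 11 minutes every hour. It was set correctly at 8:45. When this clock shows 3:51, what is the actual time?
For every 60 true minutes, the faulty clock advances 71 minutes, so 1 faulty-clock minute corresponds to 60/71 true minutes.
From 8:45 to 3:51 on the faulty dial is 426 minutes.
True elapsed: 426 x 60/71 = 360 minutes = 6 hours.
True time: 8:45 + 6 hours = 2:45.

Final answer: 2:45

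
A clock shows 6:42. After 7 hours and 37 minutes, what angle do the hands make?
First find the time 7 hours and 37 minutes after 6:42.
Total minutes: 6 x 60 + 42 + 7 x 60 + 37 = 859.
859 mod 720 = 139 minutes = 2:19.
Now compute the angle at 2:19:
Hour hand: 2 x 30 + 19 x 0.5 = 69.5 degrees
Minute hand: 19 x 6 = 114 degrees
Difference: |69.5 - 114| = 44.5 degrees
The angle is 44.5 degrees

Final answer: 44.5 degrees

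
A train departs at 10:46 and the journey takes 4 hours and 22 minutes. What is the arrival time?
Starting time: 10:46
Adding 22 minutes to 46 minutes: 46 + 22 = 68 minutes = 1 hour and 8 minutes
Adding 4 hours: 10 + 4 + 1 (carry) = 15 - 12 = 3
Final time: 3:08

Final answer: 3:08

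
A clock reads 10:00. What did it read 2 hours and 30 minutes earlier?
Starting time: 10:00 = 600 total minutes past 12:00
Subtracting: 2 hours and 30 minutes = 150 minutes
600 - 150 = 450 minutes
= 7 hours and 30 minutes past 12:00 = 7:30

Final answer: 7:30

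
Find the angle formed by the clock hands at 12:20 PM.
Hour hand position: 0 x 30 + 20 x 0.5 = 10 degrees
Minute hand position: 20 x 6 = 120 degrees
Difference: |10 - 120| = 110 degrees
The angle between the hands is 110 degrees

Final answer: 110 degrees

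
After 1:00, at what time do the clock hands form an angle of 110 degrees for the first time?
At t minutes past 1:00, the hour hand is at 30 x 1 + 0.5t degrees and the minute hand is at 6t degrees.
The smaller angle between them is 110 degrees when |30H - 5.5t| = 110 or |30H - 5.5t| = 250.
With H = 1, solve 30 x 1 - 5.5t = +/- target for each target:
  t = (30 x 1 - 110) / 5.5 = -14.55 (outside (0, 60))
  t = (30 x 1 + 110) / 5.5 = 25.45
  t = (30 x 1 - 250) / 5.5 = -40 (outside (0, 60))
  t = (30 x 1 + 250) / 5.5 = 50.91
Valid solutions in (0, 60): {25.45, 50.91} minutes.
The first occurrence is t = 25.45 minutes.
The hands form a 110-degree angle at 25.45 minutes past 1:00.

Final answer: 25.45 minutes past 1:00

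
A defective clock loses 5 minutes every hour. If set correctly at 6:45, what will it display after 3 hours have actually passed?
For every 60 true minutes, the faulty clock advances 60 - 5 = 55 minutes.
True elapsed: 3 hours = 180 minutes.
Faulty clock advances: 180 x 55/60 = 165 minutes (drift: 15 minutes behind).
Shown time: 6:45 + 165 minutes = 9:30.

Final answer: 9:30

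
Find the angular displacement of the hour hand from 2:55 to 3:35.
The hour hand moves 0.5 degrees per minute.
Time elapsed: 3:35 - 2:55 = 40 minutes
Angular displacement: 40 x 0.5 = 20 degrees

Final answer: 20 degrees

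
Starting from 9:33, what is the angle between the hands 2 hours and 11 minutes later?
First find the time 2 hours and 11 minutes after 9:33.
Total minutes: 9 x 60 + 33 + 2 x 60 + 11 = 704.
704 mod 720 = 704 minutes = 11:44.
Now compute the angle at 11:44:
Hour hand: 11 x 30 + 44 x 0.5 = 352 degrees
Minute hand: 44 x 6 = 264 degrees
Difference: |352 - 264| = 88 degrees
The angle is 88 degrees

Final answer: 88 degrees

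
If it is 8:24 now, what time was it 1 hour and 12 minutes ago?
Starting time: 8:24 = 504 total minutes past 12:00
Subtracting: 1 hour and 12 minutes = 72 minutes
504 - 72 = 432 minutes
= 7 hours and 12 minutes past 12:00 = 7:12

Final answer: 7:12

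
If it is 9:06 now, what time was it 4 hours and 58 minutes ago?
Starting time: 9:06 = 546 total minutes past 12:00
Subtracting: 4 hours and 58 minutes = 298 minutes
546 - 298 = 248 minutes
= 4 hours and 8 minutes past 12:00 = 4:08

Final answer: 4:08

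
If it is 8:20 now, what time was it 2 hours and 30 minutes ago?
Starting time: 8:20 = 500 total minutes past 12:00
Subtracting: 2 hours and 30 minutes = 150 minutes
500 - 150 = 350 minutes
= 5 hours and 50 minutes past 12:00 = 5:50

Final answer: 5:50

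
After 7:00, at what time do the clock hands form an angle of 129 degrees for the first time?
At t minutes past 7:00, the hour hand is at 30 x 7 + 0.5t degrees and the minute hand is at 6t degrees.
The smaller angle between them is 129 degrees when |30H - 5.5t| = 129 or |30H - 5.5t| = 231.
With H = 7, solve 30 x 7 - 5.5t = +/- target for each target:
  t = (30 x 7 - 129) / 5.5 = 14.73
  t = (30 x 7 + 129) / 5.5 = 61.64 (outside (0, 60))
  t = (30 x 7 - 231) / 5.5 = -3.82 (outside (0, 60))
  t = (30 x 7 + 231) / 5.5 = 80.18 (outside (0, 60))
Valid solutions in (0, 60): {14.73} minutes.
The first occurrence is t = 14.73 minutes.
The hands form a 129-degree angle at 14.73 minutes past 7:00.

Final answer: 14.73 minutes past 7:00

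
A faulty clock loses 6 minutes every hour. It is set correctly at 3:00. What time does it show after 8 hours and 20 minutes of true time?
For every 60 true minutes, the faulty clock advances 60 - 6 = 54 minutes.
True elapsed: 8 hours and 20 minutes = 500 minutes.
Faulty clock advances: 500 x 54/60 = 450 minutes (drift: 50 minutes behind).
Shown time: 3:00 + 450 minutes = 10:30.

Final answer: 10:30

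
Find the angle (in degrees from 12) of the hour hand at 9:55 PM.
The hour hand moves 30 degrees per hour and 0.5 degrees per minute.
At 9:55: (9) x 30 + 55 x 0.5 = 270 + 27.5 = 297.5 degrees

Final answer: 297.5 degrees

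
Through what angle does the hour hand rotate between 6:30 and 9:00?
The hour hand moves 0.5 degrees per minute.
Time elapsed: 9:00 - 6:30 = 150 minutes
Angular displacement: 150 x 0.5 = 75 degrees

Final answer: 75 degrees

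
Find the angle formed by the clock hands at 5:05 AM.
Hour hand position: 5 x 30 + 5 x 0.5 = 152.5 degrees
Minute hand position: 5 x 6 = 30 degrees
Difference: |152.5 - 30| = 122.5 degrees
The angle between the hands is 122.5 degrees

Final answer: 122.5 degrees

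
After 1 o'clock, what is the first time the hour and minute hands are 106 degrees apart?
At t minutes past 1:00, the hour hand is at 30 x 1 + 0.5t degrees and the minute hand is at 6t degrees.
The smaller angle between them is 106 degrees when |30H - 5.5t| = 106 or |30H - 5.5t| = 254.
With H = 1, solve 30 x 1 - 5.5t = +/- target for each target:
  t = (30 x 1 - 106) / 5.5 = -13.82 (outside (0, 60))
  t = (30 x 1 + 106) / 5.5 = 24.73
  t = (30 x 1 - 254) / 5.5 = -40.73 (outside (0, 60))
  t = (30 x 1 + 254) / 5.5 = 51.64
Valid solutions in (0, 60): {24.73, 51.64} minutes.
The first occurrence is t = 24.73 minutes.
The hands form a 106-degree angle at 24.73 minutes past 1:00.

Final answer: 24.73 minutes past 1:00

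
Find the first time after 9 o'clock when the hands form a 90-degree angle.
At t minutes past 9:00, the hour hand is at 30 x 9 + 0.5t degrees and the minute hand is at 6t degrees.
The smaller angle between them is 90 degrees when |30H - 5.5t| = 90 or |30H - 5.5t| = 270.
With H = 9, solve 30 x 9 - 5.5t = +/- target for each target:
  t = (30 x 9 - 90) / 5.5 = 32.73
  t = (30 x 9 + 90) / 5.5 = 65.45 (outside (0, 60))
  t = (30 x 9 - 270) / 5.5 = 0 (outside (0, 60))
  t = (30 x 9 + 270) / 5.5 = 98.18 (outside (0, 60))
Valid solutions in (0, 60): {32.73} minutes.
First occurrence: t = 32.73 minutes.
The hands are at right angles at 32.73 minutes past 9:00.

Final answer: 32.73 minutes past 9:00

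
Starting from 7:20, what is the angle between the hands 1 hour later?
First find the time 1 hour after 7:20.
Total minutes: 7 x 60 + 20 + 1 x 60 + 0 = 500.
500 mod 720 = 500 minutes = 8:20.
Now compute the angle at 8:20:
Hour hand: 8 x 30 + 20 x 0.5 = 250 degrees
Minute hand: 20 x 6 = 120 degrees
Difference: |250 - 120| = 130 degrees
The angle is 130 degrees

Final answer: 130 degrees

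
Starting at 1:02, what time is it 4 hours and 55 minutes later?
Starting time: 1:02
Adding 55 minutes to 2 minutes: 2 + 55 = 57 minutes
Adding 4 hours: 1 + 4 = 5
Final time: 5:57

Final answer: 5:57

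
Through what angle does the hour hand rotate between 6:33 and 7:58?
The hour hand moves 0.5 degrees per minute.
Time elapsed: 7:58 - 6:33 = 85 minutes
Angular displacement: 85 x 0.5 = 42.5 degrees

Final answer: 42.5 degrees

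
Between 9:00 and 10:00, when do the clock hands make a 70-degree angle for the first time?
At t minutes past 9:00, the hour hand is at 30 x 9 + 0.5t degrees and the minute hand is at 6t degrees.
The smaller angle between them is 70 degrees when |30H - 5.5t| = 70 or |30H - 5.5t| = 290.
With H = 9, solve 30 x 9 - 5.5t = +/- target for each target:
  t = (30 x 9 - 70) / 5.5 = 36.36
  t = (30 x 9 + 70) / 5.5 = 61.82 (outside (0, 60))
  t = (30 x 9 - 290) / 5.5 = -3.64 (outside (0, 60))
  t = (30 x 9 + 290) / 5.5 = 101.82 (outside (0, 60))
Valid solutions in (0, 60): {36.36} minutes.
The first occurrence is t = 36.36 minutes.
The hands form a 70-degree angle at 36.36 minutes past 9:00.

Final answer: 36.36 minutes past 9:00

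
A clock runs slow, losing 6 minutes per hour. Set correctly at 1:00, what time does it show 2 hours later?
For every 60 true minutes, the faulty clock advances 60 - 6 = 54 minutes.
True elapsed: 2 hours = 120 minutes.
Faulty clock advances: 120 x 54/60 = 108 minutes (drift: 12 minutes behind).
Shown time: 1:00 + 108 minutes = 2:48.

Final answer: 2:48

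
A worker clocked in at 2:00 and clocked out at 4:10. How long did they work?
From 2:00 to 4:10:
(4 x 60 + 10) - (2 x 60 + 0) = 250 - 120 = 130 minutes
= 2 hours and 10 minutes

Final answer: 2 hours and 10 minutes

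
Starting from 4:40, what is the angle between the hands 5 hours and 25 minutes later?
First find the time 5 hours and 25 minutes after 4:40.
Total minutes: 4 x 60 + 40 + 5 x 60 + 25 = 605.
605 mod 720 = 605 minutes = 10:05.
Now compute the angle at 10:05:
Hour hand: 10 x 30 + 5 x 0.5 = 302.5 degrees
Minute hand: 5 x 6 = 30 degrees
Difference: |302.5 - 30| = 272.5 degrees
Smaller angle: 360 - 272.5 = 87.5 degrees

Final answer: 87.5 degrees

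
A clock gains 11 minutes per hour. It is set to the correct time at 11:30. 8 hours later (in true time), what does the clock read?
For every 60 true minutes, the faulty clock advances 60 + 11 = 71 minutes.
True elapsed: 8 hours = 480 minutes.
Faulty clock advances: 480 x 71/60 = 568 minutes (drift: 88 minutes ahead).
Shown time: 11:30 + 568 minutes = 8:58.

Final answer: 8:58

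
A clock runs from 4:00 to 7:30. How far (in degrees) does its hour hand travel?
The hour hand moves 0.5 degrees per minute.
Time elapsed: 7:30 - 4:00 = 210 minutes
Angular displacement: 210 x 0.5 = 105 degrees

Final answer: 105 degrees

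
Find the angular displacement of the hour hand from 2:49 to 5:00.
The hour hand moves 0.5 degrees per minute.
Time elapsed: 5:00 - 2:49 = 131 minutes
Angular displacement: 131 x 0.5 = 65.5 degrees

Final answer: 65.5 degrees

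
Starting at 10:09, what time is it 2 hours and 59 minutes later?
Starting time: 10:09
Adding 59 minutes to 9 minutes: 9 + 59 = 68 minutes = 1 hour and 8 minutes
Adding 2 hours: 10 + 2 + 1 (carry) = 13 - 12 = 1
Final time: 1:08

Final answer: 1:08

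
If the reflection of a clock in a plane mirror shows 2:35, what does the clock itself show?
Reflection across the vertical (12-6) axis maps a hand at angle A degrees to (360 - A) degrees, which sends a reading of T minutes past 12:00 to (720 - T) minutes past 12:00.
Mirror reads 2:35 = 155 minutes past 12:00.
Actual time: (720 - 155) mod 720 = 565 minutes = 9:25.

Final answer: 9:25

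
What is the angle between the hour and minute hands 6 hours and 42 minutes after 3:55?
First find the time 6 hours and 42 minutes after 3:55.
Total minutes: 3 x 60 + 55 + 6 x 60 + 42 = 637.
637 mod 720 = 637 minutes = 10:37.
Now compute the angle at 10:37:
Hour hand: 10 x 30 + 37 x 0.5 = 318.5 degrees
Minute hand: 37 x 6 = 222 degrees
Difference: |318.5 - 222| = 96.5 degrees
The angle is 96.5 degrees

Final answer: 96.5 degrees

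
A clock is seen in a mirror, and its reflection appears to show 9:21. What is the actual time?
Reflection across the vertical (12-6) axis maps a hand at angle A degrees to (360 - A) degrees, which sends a reading of T minutes past 12:00 to (720 - T) minutes past 12:00.
Mirror reads 9:21 = 561 minutes past 12:00.
Actual time: (720 - 561) mod 720 = 159 minutes = 2:39.

Final answer: 2:39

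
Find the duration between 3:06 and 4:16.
From 3:06 to 4:16:
(4 x 60 + 16) - (3 x 60 + 6) = 256 - 186 = 70 minutes
= 1 hour and 10 minutes

Final answer: 1 hour and 10 minutes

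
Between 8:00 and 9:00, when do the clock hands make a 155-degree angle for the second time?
At t minutes past 8:00, the hour hand is at 30 x 8 + 0.5t degrees and the minute hand is at 6t degrees.
The smaller angle between them is 155 degrees when |30H - 5.5t| = 155 or |30H - 5.5t| = 205.
With H = 8, solve 30 x 8 - 5.5t = +/- target for each target:
  t = (30 x 8 - 155) / 5.5 = 15.45
  t = (30 x 8 + 155) / 5.5 = 71.82 (outside (0, 60))
  t = (30 x 8 - 205) / 5.5 = 6.36
  t = (30 x 8 + 205) / 5.5 = 80.91 (outside (0, 60))
Valid solutions in (0, 60): {6.36, 15.45} minutes.
The second occurrence is t = 15.45 minutes.
The hands form a 155-degree angle at 15.45 minutes past 8:00.

Final answer: 15.45 minutes past 8:00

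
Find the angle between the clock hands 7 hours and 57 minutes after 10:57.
First find the time 7 hours and 57 minutes after 10:57.
Total minutes: 10 x 60 + 57 + 7 x 60 + 57 = 1134.
1134 mod 720 = 414 minutes = 6:54.
Now compute the angle at 6:54:
Hour hand: 6 x 30 + 54 x 0.5 = 207 degrees
Minute hand: 54 x 6 = 324 degrees
Difference: |207 - 324| = 117 degrees
The angle is 117 degrees

Final answer: 117 degrees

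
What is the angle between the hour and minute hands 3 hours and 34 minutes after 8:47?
First find the time 3 hours and 34 minutes after 8:47.
Total minutes: 8 x 60 + 47 + 3 x 60 + 34 = 741.
741 mod 720 = 21 minutes = 12:21.
Now compute the angle at 12:21:
Hour hand: 0 x 30 + 21 x 0.5 = 10.5 degrees
Minute hand: 21 x 6 = 126 degrees
Difference: |10.5 - 126| = 115.5 degrees
The angle is 115.5 degrees

Final answer: 115.5 degrees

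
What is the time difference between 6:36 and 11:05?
From 6:36 to 11:05:
(11 x 60 + 5) - (6 x 60 + 36) = 665 - 396 = 269 minutes
= 4 hours and 29 minutes

Final answer: 4 hours and 29 minutes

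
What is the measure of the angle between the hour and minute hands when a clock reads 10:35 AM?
Hour hand position: 10 x 30 + 35 x 0.5 = 317.5 degrees
Minute hand position: 35 x 6 = 210 degrees
Difference: |317.5 - 210| = 107.5 degrees
The angle between the hands is 107.5 degrees

Final answer: 107.5 degrees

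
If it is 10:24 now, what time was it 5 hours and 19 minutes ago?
Starting time: 10:24 = 624 total minutes past 12:00
Subtracting: 5 hours and 19 minutes = 319 minutes
624 - 319 = 305 minutes
= 5 hours and 5 minutes past 12:00 = 5:05

Final answer: 5:05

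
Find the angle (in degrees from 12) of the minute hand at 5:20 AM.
The minute hand moves 6 degrees per minute.
At 5:20: 20 x 6 = 120 degrees

Final answer: 120 degrees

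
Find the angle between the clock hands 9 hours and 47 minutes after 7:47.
First find the time 9 hours and 47 minutes after 7:47.
Total minutes: 7 x 60 + 47 + 9 x 60 + 47 = 1054.
1054 mod 720 = 334 minutes = 5:34.
Now compute the angle at 5:34:
Hour hand: 5 x 30 + 34 x 0.5 = 167 degrees
Minute hand: 34 x 6 = 204 degrees
Difference: |167 - 204| = 37 degrees
The angle is 37 degrees

Final answer: 37 degrees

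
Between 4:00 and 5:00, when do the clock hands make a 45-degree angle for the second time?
At t minutes past 4:00, the hour hand is at 30 x 4 + 0.5t degrees and the minute hand is at 6t degrees.
The smaller angle between them is 45 degrees when |30H - 5.5t| = 45 or |30H - 5.5t| = 315.
With H = 4, solve 30 x 4 - 5.5t = +/- target for each target:
  t = (30 x 4 - 45) / 5.5 = 13.64
  t = (30 x 4 + 45) / 5.5 = 30
  t = (30 x 4 - 315) / 5.5 = -35.45 (outside (0, 60))
  t = (30 x 4 + 315) / 5.5 = 79.09 (outside (0, 60))
Valid solutions in (0, 60): {13.64, 30} minutes.
The second occurrence is t = 30 minutes.
The hands form a 45-degree angle at 30 minutes past 4:00.

Final answer: 30 minutes past 4:00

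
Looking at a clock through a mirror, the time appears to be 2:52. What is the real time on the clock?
Reflection across the vertical (12-6) axis maps a hand at angle A degrees to (360 - A) degrees, which sends a reading of T minutes past 12:00 to (720 - T) minutes past 12:00.
Mirror reads 2:52 = 172 minutes past 12:00.
Actual time: (720 - 172) mod 720 = 548 minutes = 9:08.

Final answer: 9:08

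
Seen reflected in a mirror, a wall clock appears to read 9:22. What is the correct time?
Reflection across the vertical (12-6) axis maps a hand at angle A degrees to (360 - A) degrees, which sends a reading of T minutes past 12:00 to (720 - T) minutes past 12:00.
Mirror reads 9:22 = 562 minutes past 12:00.
Actual time: (720 - 562) mod 720 = 158 minutes = 2:38.

Final answer: 2:38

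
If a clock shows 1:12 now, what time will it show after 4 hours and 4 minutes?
Starting time: 1:12
Adding 4 minutes to 12 minutes: 12 + 4 = 16 minutes
Adding 4 hours: 1 + 4 = 5
Final time: 5:16

Final answer: 5:16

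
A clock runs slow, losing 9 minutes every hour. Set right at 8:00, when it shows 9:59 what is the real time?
For every 60 true minutes, the faulty clock advances 51 minutes, so 1 faulty-clock minute corresponds to 60/51 true minutes.
From 8:00 to 9:59 on the faulty dial is 119 minutes.
True elapsed: 119 x 60/51 = 140 minutes = 2 hours and 20 minutes.
True time: 8:00 + 2 hours and 20 minutes = 10:20.

Final answer: 10:20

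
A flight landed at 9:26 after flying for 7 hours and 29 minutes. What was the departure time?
Starting time: 9:26 = 566 total minutes past 12:00
Subtracting: 7 hours and 29 minutes = 449 minutes
566 - 449 = 117 minutes
= 1 hour and 57 minutes past 12:00 = 1:57

Final answer: 1:57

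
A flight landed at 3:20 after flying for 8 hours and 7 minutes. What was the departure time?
Starting time: 3:20 = 200 total minutes past 12:00
Subtracting: 8 hours and 7 minutes = 487 minutes
200 - 487 = -287 (negative, add 12 hours = 720) = 433 minutes
= 7 hours and 13 minutes past 12:00 = 7:13

Final answer: 7:13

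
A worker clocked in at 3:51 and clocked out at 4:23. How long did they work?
From 3:51 to 4:23:
(4 x 60 + 23) - (3 x 60 + 51) = 263 - 231 = 32 minutes
= 32 minutes

Final answer: 32 minutes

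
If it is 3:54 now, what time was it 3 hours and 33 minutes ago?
Starting time: 3:54 = 234 total minutes past 12:00
Subtracting: 3 hours and 33 minutes = 213 minutes
234 - 213 = 21 minutes
= 21 minutes past 12:00 = 12:21

Final answer: 12:21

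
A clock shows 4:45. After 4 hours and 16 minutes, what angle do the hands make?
First find the time 4 hours and 16 minutes after 4:45.
Total minutes: 4 x 60 + 45 + 4 x 60 + 16 = 541.
541 mod 720 = 541 minutes = 9:01.
Now compute the angle at 9:01:
Hour hand: 9 x 30 + 1 x 0.5 = 270.5 degrees
Minute hand: 1 x 6 = 6 degrees
Difference: |270.5 - 6| = 264.5 degrees
Smaller angle: 360 - 264.5 = 95.5 degrees

Final answer: 95.5 degrees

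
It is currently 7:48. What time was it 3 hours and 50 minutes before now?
Starting time: 7:48 = 468 total minutes past 12:00
Subtracting: 3 hours and 50 minutes = 230 minutes
468 - 230 = 238 minutes
= 3 hours and 58 minutes past 12:00 = 3:58

Final answer: 3:58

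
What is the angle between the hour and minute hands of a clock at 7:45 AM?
Hour hand position: 7 x 30 + 45 x 0.5 = 232.5 degrees
Minute hand position: 45 x 6 = 270 degrees
Difference: |232.5 - 270| = 37.5 degrees
The angle between the hands is 37.5 degrees

Final answer: 37.5 degrees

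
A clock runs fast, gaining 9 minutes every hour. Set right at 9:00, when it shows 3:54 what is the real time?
For every 60 true minutes, the faulty clock advances 69 minutes, so 1 faulty-clock minute corresponds to 60/69 true minutes.
From 9:00 to 3:54 on the faulty dial is 414 minutes.
True elapsed: 414 x 60/69 = 360 minutes = 6 hours.
True time: 9:00 + 6 hours = 3:00.

Final answer: 3:00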